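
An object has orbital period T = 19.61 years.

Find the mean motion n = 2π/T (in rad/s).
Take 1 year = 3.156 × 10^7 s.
T = 19.61 years = 6.18892 × 10^8 s
n = 2π / (6.18892 × 10^8 s) = 1.01523 × 10^-8 rad/s ≈ 1.015 × 10^-8 rad/s

Final answer: n = 1.015 × 10^-8 rad/s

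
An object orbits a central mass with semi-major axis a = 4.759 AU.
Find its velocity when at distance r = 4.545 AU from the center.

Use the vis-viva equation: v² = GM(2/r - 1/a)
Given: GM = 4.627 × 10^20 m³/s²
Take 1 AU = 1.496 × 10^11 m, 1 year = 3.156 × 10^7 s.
a = 4.759 AU = 7.11946 × 10^11 m
r = 4.545 AU = 6.79932 × 10^11 m
GM = 4.627 × 10^20 m³/s²
2/r − 1/a = 2.94147 × 10^-12 − 1.4046 × 10^-12 = 1.53687 × 10^-12 m⁻¹
v² = GM (2/r − 1/a) = 7.1111 × 10^8 m²/s²
v = 26666.6 m/s ≈ 5.626 AU/year

Final answer: 5.626 AU/year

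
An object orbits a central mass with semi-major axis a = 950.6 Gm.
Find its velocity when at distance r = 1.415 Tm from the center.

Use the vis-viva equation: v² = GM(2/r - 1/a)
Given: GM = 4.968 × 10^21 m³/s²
a = 950.6 Gm = 9.506 × 10^11 m
r = 1.415 Tm = 1.415 × 10^12 m
GM = 4.968 × 10^21 m³/s²
2/r − 1/a = 1.41343 × 10^-12 − 1.05197 × 10^-12 = 3.6146 × 10^-13 m⁻¹
v² = GM (2/r − 1/a) = 1.79574 × 10^9 m²/s²
v = 42376.1 m/s ≈ 42.38 km/s

Final answer: 42.38 km/s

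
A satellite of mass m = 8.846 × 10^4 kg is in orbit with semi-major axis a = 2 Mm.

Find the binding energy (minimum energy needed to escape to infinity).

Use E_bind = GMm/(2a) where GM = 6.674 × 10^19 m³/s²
a = 2 Mm = 2 × 10^6 m
GM = 6.674 × 10^19 m³/s²
m = 8.846 × 10^4 kg
GMm = 6.674 × 10^19 × 88460 = 5.90382 × 10^24 m³·kg/s²
2a = 4 × 10^6 m
E_bind = GMm/(2a) = 1.47596 × 10^18 J ≈ 1.476 EJ

Final answer: 1.476 EJ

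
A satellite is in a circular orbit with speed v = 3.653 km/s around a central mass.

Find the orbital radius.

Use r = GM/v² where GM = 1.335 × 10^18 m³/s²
v = 3.653 km/s = 3653 m/s
GM = 1.335 × 10^18 m³/s²
v² = 1.33444 × 10^7 m²/s²
r = GM/v² = (1.335 × 10^18) / (1.33444 × 10^7) = 1.00042 × 10^11 m ≈ 100 Gm

Final answer: 100 Gm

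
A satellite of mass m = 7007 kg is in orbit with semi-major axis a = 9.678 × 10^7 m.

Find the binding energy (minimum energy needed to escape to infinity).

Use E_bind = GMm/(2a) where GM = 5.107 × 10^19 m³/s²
a = 9.678 × 10^7 m
GM = 5.107 × 10^19 m³/s²
m = 7007 kg
GMm = 5.107 × 10^19 × 7007 = 3.57847 × 10^23 m³·kg/s²
2a = 1.9356 × 10^8 m
E_bind = GMm/(2a) = 1.84877 × 10^15 J ≈ 1.849 PJ

Final answer: 1.849 PJ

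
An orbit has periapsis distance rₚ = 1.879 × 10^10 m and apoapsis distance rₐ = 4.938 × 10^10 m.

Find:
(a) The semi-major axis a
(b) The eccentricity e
rₚ = 1.879 × 10^10 m
rₐ = 4.938 × 10^10 m
(a) a = (rₚ + rₐ)/2 = 3.4085 × 10^10 m ≈ 3.409 × 10^10 m
(b) e = (rₐ − rₚ)/(rₐ + rₚ) = (3.059 × 10^10) / (6.817 × 10^10) = 0.448731

Final answer:
(a) a = 3.409 × 10^10 m
(b) e = 0.4487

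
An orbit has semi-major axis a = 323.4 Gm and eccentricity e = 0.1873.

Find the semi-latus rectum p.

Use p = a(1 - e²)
a = 323.4 Gm = 3.234 × 10^11 m
e = 0.1873,  e² = 0.0350813,  1 − e² = 0.964919
p = a(1 − e²) = 3.234 × 10^11 m × 0.964919 = 3.12055 × 10^11 m ≈ 312.1 Gm

Final answer: p = 312.1 Gm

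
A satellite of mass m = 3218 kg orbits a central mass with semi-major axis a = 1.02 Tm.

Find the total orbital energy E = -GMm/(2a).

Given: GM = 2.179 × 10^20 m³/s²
a = 1.02 Tm = 1.02 × 10^12 m
GM = 2.179 × 10^20 m³/s²
2a = 2.04 × 10^12 m
GMm = 2.179 × 10^20 × 3218 = 7.01202 × 10^23 m³·kg/s²
E = −GMm/(2a) = -3.43727 × 10^11 J ≈ -343.7 GJ

Final answer: -343.7 GJ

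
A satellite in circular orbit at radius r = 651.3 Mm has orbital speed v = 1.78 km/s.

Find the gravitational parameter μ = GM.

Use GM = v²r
r = 651.3 Mm = 6.513 × 10^8 m
v = 1.78 km/s = 1780 m/s
v² = 3.1684 × 10^6 m²/s²
GM = v²r = 3.1684 × 10^6 × 6.513 × 10^8 = 2.06358 × 10^15 m³/s²
GM ≈ 2.064 × 10^15 m³/s²

Final answer: GM = 2.064 × 10^15 m³/s²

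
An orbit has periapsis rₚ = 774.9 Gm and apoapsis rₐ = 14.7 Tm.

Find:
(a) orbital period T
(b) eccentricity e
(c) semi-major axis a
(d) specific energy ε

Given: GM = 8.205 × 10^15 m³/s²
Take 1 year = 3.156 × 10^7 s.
rₚ = 774.9 Gm = 7.749 × 10^11 m
rₐ = 14.7 Tm = 1.47 × 10^13 m
GM = 8.205 × 10^15 m³/s²
a = (rₚ + rₐ)/2 = 7.73745 × 10^12 m
e = (rₐ − rₚ)/(rₐ + rₚ) = (1.39251 × 10^13) / (1.54749 × 10^13) = 0.899851
(a) a³ = 4.63227 × 10^38 m³;  T = 2π √(a³/GM) = 2π × 2.37606 × 10^11 s = 1.49292 × 10^12 s ≈ 4.73 × 10^4 years
(b) e = 0.899851 ≈ 0.8999
(c) a = 7.73745 × 10^12 m ≈ 7.737 Tm
(d) 2a = 1.54749 × 10^13 m;  ε = −GM/(2a) = -530.213 J/kg ≈ -530.2 J/kg

Final answer:
(a) orbital period T = 4.73 × 10^4 years
(b) eccentricity e = 0.8999
(c) semi-major axis a = 7.737 Tm
(d) specific energy ε = -530.2 J/kg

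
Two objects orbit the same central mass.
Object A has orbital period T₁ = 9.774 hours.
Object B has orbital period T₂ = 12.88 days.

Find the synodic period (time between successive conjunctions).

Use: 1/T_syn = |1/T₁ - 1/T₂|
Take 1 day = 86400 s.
T₁ = 9.774 hours = 35186.4 s
T₂ = 12.88 days = 1.11283 × 10^6 s
1/T₁ = 2.84201 × 10^-5 s⁻¹
1/T₂ = 8.98608 × 10^-7 s⁻¹
|1/T₁ − 1/T₂| = 2.75215 × 10^-5 s⁻¹
T_syn = 1 / |1/T₁ − 1/T₂| = 36335.3 s ≈ 10.09 hours

Final answer: T_syn = 10.09 hours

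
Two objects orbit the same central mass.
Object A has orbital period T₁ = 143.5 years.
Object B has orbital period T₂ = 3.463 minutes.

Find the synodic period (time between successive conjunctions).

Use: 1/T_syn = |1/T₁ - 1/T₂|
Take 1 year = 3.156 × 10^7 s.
T₁ = 143.5 years = 4.52886 × 10^9 s
T₂ = 3.463 minutes = 207.78 s
1/T₁ = 2.20806 × 10^-10 s⁻¹
1/T₂ = 0.00481278 s⁻¹
|1/T₁ − 1/T₂| = 0.00481278 s⁻¹
T_syn = 1 / |1/T₁ − 1/T₂| = 207.78 s ≈ 3.463 minutes

Final answer: T_syn = 3.463 minutes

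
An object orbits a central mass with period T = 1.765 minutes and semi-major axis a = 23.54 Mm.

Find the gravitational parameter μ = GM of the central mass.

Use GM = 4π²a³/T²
T = 1.765 minutes = 105.9 s
a = 23.54 Mm = 2.354 × 10^7 m
a³ = 1.30443 × 10^22 m³
T² = 11214.8 s²
GM = 4π² × (1.30443 × 10^22) / 11214.8 = 4.59184 × 10^19 m³/s²
GM ≈ 4.592 × 10^19 m³/s²

Final answer: GM = 4.592 × 10^19 m³/s²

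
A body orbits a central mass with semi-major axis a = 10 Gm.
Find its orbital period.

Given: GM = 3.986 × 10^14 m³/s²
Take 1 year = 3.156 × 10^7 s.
a = 10 Gm = 1 × 10^10 m
GM = 3.986 × 10^14 m³/s²
a³ = 1 × 10^30 m³
T = 2π √(a³/GM) = 2π √((1 × 10^30) / (3.986 × 10^14)) = 2π × 5.00877 × 10^7 s
T = 3.1471 × 10^8 s ≈ 9.972 years

Final answer: 9.972 years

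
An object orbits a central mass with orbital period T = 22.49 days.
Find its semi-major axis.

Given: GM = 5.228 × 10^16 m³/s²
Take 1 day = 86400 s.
T = 22.49 days = 1.94314 × 10^6 s
GM = 5.228 × 10^16 m³/s²
Kepler's third law: a³ = GM T² / (4π²)
T² = 3.77578 × 10^12 s²
a³ = (5.228 × 10^16) × (3.77578 × 10^12) / (4π²) = 5.00014 × 10^27 m³
a = (a³)^(1/3) = 1.70999 × 10^9 m ≈ 1.71 Gm

Final answer: 1.71 Gm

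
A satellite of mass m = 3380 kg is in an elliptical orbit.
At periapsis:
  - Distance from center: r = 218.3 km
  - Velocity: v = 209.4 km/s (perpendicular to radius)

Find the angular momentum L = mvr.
r = 218.3 km = 218300 m
v = 209.4 km/s = 209400 m/s
vr = 209400 × 218300 = 4.5712 × 10^10 m²/s
L = m × vr = 3380 × 4.5712 × 10^10 = 1.54507 × 10^14 kg·m²/s ≈ 1.545 × 10^14 kg·m²/s

Final answer: L = 1.545 × 10^14 kg·m²/s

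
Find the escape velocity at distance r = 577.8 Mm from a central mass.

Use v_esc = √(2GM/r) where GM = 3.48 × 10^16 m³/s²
r = 577.8 Mm = 5.778 × 10^8 m
GM = 3.48 × 10^16 m³/s²
2GM/r = 2 × (3.48 × 10^16) / (5.778 × 10^8) = 1.20457 × 10^8 m²/s²
v_esc = √(2GM/r) = 10975.3 m/s ≈ 10.98 km/s

Final answer: 10.98 km/s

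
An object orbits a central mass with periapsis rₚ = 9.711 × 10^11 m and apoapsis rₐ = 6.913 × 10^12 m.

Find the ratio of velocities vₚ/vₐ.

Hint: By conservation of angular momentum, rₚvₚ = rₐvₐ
rₚ = 9.711 × 10^11 m
rₐ = 6.913 × 10^12 m
rₚvₚ = rₐvₐ  ⇒  vₚ/vₐ = rₐ/rₚ
vₚ/vₐ = (6.913 × 10^12) / (9.711 × 10^11) = 7.11873

Final answer: vₚ/vₐ = 7.119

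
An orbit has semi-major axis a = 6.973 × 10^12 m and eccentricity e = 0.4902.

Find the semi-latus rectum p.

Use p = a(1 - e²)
a = 6.973 × 10^12 m
e = 0.4902,  e² = 0.240296,  1 − e² = 0.759704
p = a(1 − e²) = 6.973 × 10^12 m × 0.759704 = 5.29742 × 10^12 m ≈ 5.297 × 10^12 m

Final answer: p = 5.297 × 10^12 m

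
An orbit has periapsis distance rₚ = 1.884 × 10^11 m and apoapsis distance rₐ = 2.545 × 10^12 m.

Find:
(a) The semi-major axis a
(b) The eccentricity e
rₚ = 1.884 × 10^11 m
rₐ = 2.545 × 10^12 m
(a) a = (rₚ + rₐ)/2 = 1.3667 × 10^12 m ≈ 1.367 × 10^12 m
(b) e = (rₐ − rₚ)/(rₐ + rₚ) = (2.3566 × 10^12) / (2.7334 × 10^12) = 0.86215

Final answer:
(a) a = 1.367 × 10^12 m
(b) e = 0.8621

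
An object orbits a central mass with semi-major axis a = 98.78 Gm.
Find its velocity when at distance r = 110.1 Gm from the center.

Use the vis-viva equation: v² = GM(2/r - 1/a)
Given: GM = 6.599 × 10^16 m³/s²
a = 98.78 Gm = 9.878 × 10^10 m
r = 110.1 Gm = 1.101 × 10^11 m
GM = 6.599 × 10^16 m³/s²
2/r − 1/a = 1.81653 × 10^-11 − 1.01235 × 10^-11 = 8.0418 × 10^-12 m⁻¹
v² = GM (2/r − 1/a) = 530678 m²/s²
v = 728.477 m/s ≈ 728.5 m/s

Final answer: 728.5 m/s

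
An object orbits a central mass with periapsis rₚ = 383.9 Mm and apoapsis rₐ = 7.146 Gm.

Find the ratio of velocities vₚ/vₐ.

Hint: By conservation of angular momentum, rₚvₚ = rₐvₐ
rₚ = 383.9 Mm = 3.839 × 10^8 m
rₐ = 7.146 Gm = 7.146 × 10^9 m
rₚvₚ = rₐvₐ  ⇒  vₚ/vₐ = rₐ/rₚ
vₚ/vₐ = (7.146 × 10^9) / (3.839 × 10^8) = 18.6142

Final answer: vₚ/vₐ = 18.61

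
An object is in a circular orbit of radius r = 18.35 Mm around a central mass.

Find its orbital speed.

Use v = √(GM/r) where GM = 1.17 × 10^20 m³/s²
r = 18.35 Mm = 1.835 × 10^7 m
GM = 1.17 × 10^20 m³/s²
GM/r = (1.17 × 10^20) / (1.835 × 10^7) = 6.37602 × 10^12 m²/s²
v = √(GM/r) = 2.52508 × 10^6 m/s ≈ 2525 km/s

Final answer: 2525 km/s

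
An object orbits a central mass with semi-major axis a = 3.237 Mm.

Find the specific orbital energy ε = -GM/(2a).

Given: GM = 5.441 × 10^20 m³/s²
a = 3.237 Mm = 3.237 × 10^6 m
GM = 5.441 × 10^20 m³/s²
2a = 6.474 × 10^6 m
ε = −GM/(2a) = -8.40439 × 10^13 J/kg ≈ -8.404 × 10^4 GJ/kg

Final answer: -8.404 × 10^4 GJ/kg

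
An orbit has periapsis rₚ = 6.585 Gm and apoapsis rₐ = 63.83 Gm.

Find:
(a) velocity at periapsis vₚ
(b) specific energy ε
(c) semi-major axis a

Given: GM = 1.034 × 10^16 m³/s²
rₚ = 6.585 Gm = 6.585 × 10^9 m
rₐ = 63.83 Gm = 6.383 × 10^10 m
GM = 1.034 × 10^16 m³/s²
a = (rₚ + rₐ)/2 = 3.52075 × 10^10 m
e = (rₐ − rₚ)/(rₐ + rₚ) = (5.7245 × 10^10) / (7.0415 × 10^10) = 0.812966
(a) vₚ² = GM (2/rₚ − 1/a) = 1.034 × 10^16 × (3.03721 × 10^-10 − 2.8403 × 10^-11) = 2.84678 × 10^6 m²/s²;  vₚ = 1687.24 m/s ≈ 1.687 km/s
(b) 2a = 7.0415 × 10^10 m;  ε = −GM/(2a) = -146844 J/kg ≈ -146.8 kJ/kg
(c) a = 3.52075 × 10^10 m ≈ 35.21 Gm

Final answer:
(a) velocity at periapsis vₚ = 1.687 km/s
(b) specific energy ε = -146.8 kJ/kg
(c) semi-major axis a = 35.21 Gm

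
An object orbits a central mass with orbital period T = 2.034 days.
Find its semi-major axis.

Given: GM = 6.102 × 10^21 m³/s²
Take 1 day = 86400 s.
T = 2.034 days = 175738 s
GM = 6.102 × 10^21 m³/s²
Kepler's third law: a³ = GM T² / (4π²)
T² = 3.08837 × 10^10 s²
a³ = (6.102 × 10^21) × (3.08837 × 10^10) / (4π²) = 4.77355 × 10^30 m³
a = (a³)^(1/3) = 1.68376 × 10^10 m ≈ 16.84 Gm

Final answer: 16.84 Gm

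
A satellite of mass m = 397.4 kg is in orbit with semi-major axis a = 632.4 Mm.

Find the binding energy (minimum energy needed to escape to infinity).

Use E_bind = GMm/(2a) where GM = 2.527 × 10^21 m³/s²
a = 632.4 Mm = 6.324 × 10^8 m
GM = 2.527 × 10^21 m³/s²
m = 397.4 kg
GMm = 2.527 × 10^21 × 397.4 = 1.00423 × 10^24 m³·kg/s²
2a = 1.2648 × 10^9 m
E_bind = GMm/(2a) = 7.93983 × 10^14 J ≈ 794 TJ

Final answer: 794 TJ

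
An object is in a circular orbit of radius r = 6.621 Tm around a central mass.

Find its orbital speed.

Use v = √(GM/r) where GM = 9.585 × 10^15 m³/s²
r = 6.621 Tm = 6.621 × 10^12 m
GM = 9.585 × 10^15 m³/s²
GM/r = (9.585 × 10^15) / (6.621 × 10^12) = 1447.67 m²/s²
v = √(GM/r) = 38.0482 m/s ≈ 38.05 m/s

Final answer: 38.05 m/s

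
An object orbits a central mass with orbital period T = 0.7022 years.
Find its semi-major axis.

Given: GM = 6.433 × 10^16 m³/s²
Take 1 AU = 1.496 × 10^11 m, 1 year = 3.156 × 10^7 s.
T = 0.7022 years = 2.21614 × 10^7 s
GM = 6.433 × 10^16 m³/s²
Kepler's third law: a³ = GM T² / (4π²)
T² = 4.91129 × 10^14 s²
a³ = (6.433 × 10^16) × (4.91129 × 10^14) / (4π²) = 8.00294 × 10^29 m³
a = (a³)^(1/3) = 9.28431 × 10^9 m ≈ 0.06206 AU

Final answer: 0.06206 AU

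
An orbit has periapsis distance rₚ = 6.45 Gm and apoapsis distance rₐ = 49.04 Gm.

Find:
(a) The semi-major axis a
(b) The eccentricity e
rₚ = 6.45 Gm = 6.45 × 10^9 m
rₐ = 49.04 Gm = 4.904 × 10^10 m
(a) a = (rₚ + rₐ)/2 = 2.7745 × 10^10 m ≈ 27.75 Gm
(b) e = (rₐ − rₚ)/(rₐ + rₚ) = (4.259 × 10^10) / (5.549 × 10^10) = 0.767526

Final answer:
(a) a = 27.75 Gm
(b) e = 0.7675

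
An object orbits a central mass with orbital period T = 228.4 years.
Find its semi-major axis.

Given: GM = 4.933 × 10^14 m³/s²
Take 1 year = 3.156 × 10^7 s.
T = 228.4 years = 7.2083 × 10^9 s
GM = 4.933 × 10^14 m³/s²
Kepler's third law: a³ = GM T² / (4π²)
T² = 5.19596 × 10^19 s²
a³ = (4.933 × 10^14) × (5.19596 × 10^19) / (4π²) = 6.49258 × 10^32 m³
a = (a³)^(1/3) = 8.6591 × 10^10 m ≈ 86.59 Gm

Final answer: 86.59 Gm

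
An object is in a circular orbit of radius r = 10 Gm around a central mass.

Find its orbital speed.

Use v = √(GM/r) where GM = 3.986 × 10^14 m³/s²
r = 10 Gm = 1 × 10^10 m
GM = 3.986 × 10^14 m³/s²
GM/r = (3.986 × 10^14) / (1 × 10^10) = 39860 m²/s²
v = √(GM/r) = 199.65 m/s ≈ 199.6 m/s

Final answer: 199.6 m/s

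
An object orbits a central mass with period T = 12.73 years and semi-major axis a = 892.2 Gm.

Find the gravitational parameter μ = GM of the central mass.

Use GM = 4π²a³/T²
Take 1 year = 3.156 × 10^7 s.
T = 12.73 years = 4.01759 × 10^8 s
a = 892.2 Gm = 8.922 × 10^11 m
a³ = 7.1021 × 10^35 m³
T² = 1.6141 × 10^17 s²
GM = 4π² × (7.1021 × 10^35) / (1.6141 × 10^17) = 1.73706 × 10^20 m³/s²
GM ≈ 1.737 × 10^20 m³/s²

Final answer: GM = 1.737 × 10^20 m³/s²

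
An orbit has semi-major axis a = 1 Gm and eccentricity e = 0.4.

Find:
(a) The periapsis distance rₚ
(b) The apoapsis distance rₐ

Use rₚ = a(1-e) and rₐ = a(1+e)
a = 1 Gm = 1 × 10^9 m
e = 0.4:  1 − e = 0.6,  1 + e = 1.4
(a) rₚ = a(1 − e) = 1 × 10^9 m × 0.6 = 6 × 10^8 m ≈ 600 Mm
(b) rₐ = a(1 + e) = 1 × 10^9 m × 1.4 = 1.4 × 10^9 m ≈ 1.4 Gm

Final answer:
(a) rₚ = 600 Mm
(b) rₐ = 1.4 Gm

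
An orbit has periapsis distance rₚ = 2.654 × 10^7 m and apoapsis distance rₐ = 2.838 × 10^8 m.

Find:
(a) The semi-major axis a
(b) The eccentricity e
rₚ = 2.654 × 10^7 m
rₐ = 2.838 × 10^8 m
(a) a = (rₚ + rₐ)/2 = 1.5517 × 10^8 m ≈ 1.552 × 10^8 m
(b) e = (rₐ − rₚ)/(rₐ + rₚ) = (2.5726 × 10^8) / (3.1034 × 10^8) = 0.828962

Final answer:
(a) a = 1.552 × 10^8 m
(b) e = 0.829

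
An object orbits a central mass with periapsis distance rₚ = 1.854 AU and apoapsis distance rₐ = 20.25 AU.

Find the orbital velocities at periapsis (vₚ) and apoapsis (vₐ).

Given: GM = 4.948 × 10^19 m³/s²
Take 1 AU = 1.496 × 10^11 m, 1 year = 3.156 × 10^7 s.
rₚ = 1.854 AU = 2.77358 × 10^11 m
rₐ = 20.25 AU = 3.0294 × 10^12 m
GM = 4.948 × 10^19 m³/s²
a = (rₚ + rₐ)/2 = 1.65338 × 10^12 m
Vis-viva: v² = GM (2/r − 1/a)
vₚ² = 4.948 × 10^19 × (7.21089 × 10^-12 − 6.04822 × 10^-13) = 3.26868 × 10^8 m²/s²
vₚ = 18079.5 m/s ≈ 3.814 AU/year
vₐ² = 4.948 × 10^19 × (6.60197 × 10^-13 − 6.04822 × 10^-13) = 2.73995 × 10^6 m²/s²
vₐ = 1655.28 m/s ≈ 0.3492 AU/year

Final answer: vₚ = 3.814 AU/year, vₐ = 0.3492 AU/year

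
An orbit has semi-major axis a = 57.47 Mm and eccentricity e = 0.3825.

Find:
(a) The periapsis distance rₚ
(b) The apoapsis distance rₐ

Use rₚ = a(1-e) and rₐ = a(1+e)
a = 57.47 Mm = 5.747 × 10^7 m
e = 0.3825:  1 − e = 0.6175,  1 + e = 1.3825
(a) rₚ = a(1 − e) = 5.747 × 10^7 m × 0.6175 = 3.54877 × 10^7 m ≈ 35.49 Mm
(b) rₐ = a(1 + e) = 5.747 × 10^7 m × 1.3825 = 7.94523 × 10^7 m ≈ 79.45 Mm

Final answer:
(a) rₚ = 35.49 Mm
(b) rₐ = 79.45 Mm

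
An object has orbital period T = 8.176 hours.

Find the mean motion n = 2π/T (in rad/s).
T = 8.176 hours = 29433.6 s
n = 2π / 29433.6 s = 0.00021347 rad/s ≈ 0.0002135 rad/s

Final answer: n = 0.0002135 rad/s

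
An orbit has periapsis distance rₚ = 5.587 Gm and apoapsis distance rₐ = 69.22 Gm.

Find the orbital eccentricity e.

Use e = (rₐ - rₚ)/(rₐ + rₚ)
rₚ = 5.587 Gm = 5.587 × 10^9 m
rₐ = 69.22 Gm = 6.922 × 10^10 m
rₐ − rₚ = 6.3633 × 10^10 m
rₐ + rₚ = 7.4807 × 10^10 m
e = (rₐ − rₚ)/(rₐ + rₚ) = 0.850629

Final answer: e = 0.8506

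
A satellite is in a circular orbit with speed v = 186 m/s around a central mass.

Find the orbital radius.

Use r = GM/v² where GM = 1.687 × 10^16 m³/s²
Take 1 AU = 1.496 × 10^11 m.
v = 186 m/s
GM = 1.687 × 10^16 m³/s²
v² = 34596 m²/s²
r = GM/v² = (1.687 × 10^16) / 34596 = 4.87629 × 10^11 m ≈ 3.26 AU

Final answer: 3.26 AU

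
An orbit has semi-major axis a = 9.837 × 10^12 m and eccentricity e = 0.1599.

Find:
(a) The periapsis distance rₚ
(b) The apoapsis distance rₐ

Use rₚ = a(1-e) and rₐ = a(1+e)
a = 9.837 × 10^12 m
e = 0.1599:  1 − e = 0.8401,  1 + e = 1.1599
(a) rₚ = a(1 − e) = 9.837 × 10^12 m × 0.8401 = 8.26406 × 10^12 m ≈ 8.264 × 10^12 m
(b) rₐ = a(1 + e) = 9.837 × 10^12 m × 1.1599 = 1.14099 × 10^13 m ≈ 1.141 × 10^13 m

Final answer:
(a) rₚ = 8.264 × 10^12 m
(b) rₐ = 1.141 × 10^13 m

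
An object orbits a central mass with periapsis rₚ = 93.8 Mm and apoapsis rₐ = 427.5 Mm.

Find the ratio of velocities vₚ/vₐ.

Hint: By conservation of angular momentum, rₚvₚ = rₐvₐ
rₚ = 93.8 Mm = 9.38 × 10^7 m
rₐ = 427.5 Mm = 4.275 × 10^8 m
rₚvₚ = rₐvₐ  ⇒  vₚ/vₐ = rₐ/rₚ
vₚ/vₐ = (4.275 × 10^8) / (9.38 × 10^7) = 4.55757

Final answer: vₚ/vₐ = 4.558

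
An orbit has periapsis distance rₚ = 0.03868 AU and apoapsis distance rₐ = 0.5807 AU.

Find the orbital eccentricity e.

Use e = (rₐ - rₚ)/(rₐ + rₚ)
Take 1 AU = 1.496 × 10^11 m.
rₚ = 0.03868 AU = 5.78653 × 10^9 m
rₐ = 0.5807 AU = 8.68727 × 10^10 m
rₐ − rₚ = 8.10862 × 10^10 m
rₐ + rₚ = 9.26592 × 10^10 m
e = (rₐ − rₚ)/(rₐ + rₚ) = 0.875101

Final answer: e = 0.8751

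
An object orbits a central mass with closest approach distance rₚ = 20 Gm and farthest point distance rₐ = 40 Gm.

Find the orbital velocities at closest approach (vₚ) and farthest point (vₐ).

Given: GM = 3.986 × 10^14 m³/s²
rₚ = 20 Gm = 2 × 10^10 m
rₐ = 40 Gm = 4 × 10^10 m
GM = 3.986 × 10^14 m³/s²
a = (rₚ + rₐ)/2 = 3 × 10^10 m
Vis-viva: v² = GM (2/r − 1/a)
vₚ² = 3.986 × 10^14 × (1 × 10^-10 − 3.33333 × 10^-11) = 26573.3 m²/s²
vₚ = 163.013 m/s ≈ 163 m/s
vₐ² = 3.986 × 10^14 × (5 × 10^-11 − 3.33333 × 10^-11) = 6643.33 m²/s²
vₐ = 81.5066 m/s ≈ 81.51 m/s

Final answer: vₚ = 163 m/s, vₐ = 81.51 m/s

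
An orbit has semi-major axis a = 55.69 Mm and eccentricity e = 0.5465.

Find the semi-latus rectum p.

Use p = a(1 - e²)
a = 55.69 Mm = 5.569 × 10^7 m
e = 0.5465,  e² = 0.298662,  1 − e² = 0.701338
p = a(1 − e²) = 5.569 × 10^7 m × 0.701338 = 3.90575 × 10^7 m ≈ 39.06 Mm

Final answer: p = 39.06 Mm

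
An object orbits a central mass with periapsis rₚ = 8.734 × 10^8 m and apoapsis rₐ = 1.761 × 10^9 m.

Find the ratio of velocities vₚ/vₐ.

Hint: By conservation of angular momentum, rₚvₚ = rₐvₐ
rₚ = 8.734 × 10^8 m
rₐ = 1.761 × 10^9 m
rₚvₚ = rₐvₐ  ⇒  vₚ/vₐ = rₐ/rₚ
vₚ/vₐ = (1.761 × 10^9) / (8.734 × 10^8) = 2.01626

Final answer: vₚ/vₐ = 2.016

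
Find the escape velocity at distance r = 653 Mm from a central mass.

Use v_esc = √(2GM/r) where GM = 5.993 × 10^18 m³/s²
r = 653 Mm = 6.53 × 10^8 m
GM = 5.993 × 10^18 m³/s²
2GM/r = 2 × (5.993 × 10^18) / (6.53 × 10^8) = 1.83553 × 10^10 m²/s²
v_esc = √(2GM/r) = 135482 m/s ≈ 135.5 km/s

Final answer: 135.5 km/s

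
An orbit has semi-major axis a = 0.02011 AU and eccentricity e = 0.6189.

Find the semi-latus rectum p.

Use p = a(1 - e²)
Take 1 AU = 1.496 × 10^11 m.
a = 0.02011 AU = 3.00846 × 10^9 m
e = 0.6189,  e² = 0.383037,  1 − e² = 0.616963
p = a(1 − e²) = 3.00846 × 10^9 m × 0.616963 = 1.85611 × 10^9 m ≈ 0.01241 AU

Final answer: p = 0.01241 AU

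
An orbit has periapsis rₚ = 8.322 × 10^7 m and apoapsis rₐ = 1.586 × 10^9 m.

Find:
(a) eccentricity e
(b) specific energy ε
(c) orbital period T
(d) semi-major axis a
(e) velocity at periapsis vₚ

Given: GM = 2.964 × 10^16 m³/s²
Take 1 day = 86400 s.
rₚ = 8.322 × 10^7 m
rₐ = 1.586 × 10^9 m
GM = 2.964 × 10^16 m³/s²
a = (rₚ + rₐ)/2 = 8.3461 × 10^8 m
e = (rₐ − rₚ)/(rₐ + rₚ) = (1.50278 × 10^9) / (1.66922 × 10^9) = 0.900289
(a) e = 0.900289 ≈ 0.9003
(b) 2a = 1.66922 × 10^9 m;  ε = −GM/(2a) = -1.77568 × 10^7 J/kg ≈ -17.76 MJ/kg
(c) a³ = 5.81368 × 10^26 m³;  T = 2π √(a³/GM) = 2π × 140051 s = 879967 s ≈ 10.18 days
(d) a = 8.3461 × 10^8 m ≈ 8.346 × 10^8 m
(e) vₚ² = GM (2/rₚ − 1/a) = 2.964 × 10^16 × (2.40327 × 10^-8 − 1.19816 × 10^-9) = 6.76815 × 10^8 m²/s²;  vₚ = 26015.7 m/s ≈ 26.02 km/s

Final answer:
(a) eccentricity e = 0.9003
(b) specific energy ε = -17.76 MJ/kg
(c) orbital period T = 10.18 days
(d) semi-major axis a = 8.346 × 10^8 m
(e) velocity at periapsis vₚ = 26.02 km/s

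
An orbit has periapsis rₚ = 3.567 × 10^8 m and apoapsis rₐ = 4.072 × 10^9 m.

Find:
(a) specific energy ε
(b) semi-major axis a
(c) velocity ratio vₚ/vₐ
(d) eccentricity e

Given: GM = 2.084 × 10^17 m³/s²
rₚ = 3.567 × 10^8 m
rₐ = 4.072 × 10^9 m
GM = 2.084 × 10^17 m³/s²
a = (rₚ + rₐ)/2 = 2.21435 × 10^9 m
e = (rₐ − rₚ)/(rₐ + rₚ) = (3.7153 × 10^9) / (4.4287 × 10^9) = 0.838914
(a) 2a = 4.4287 × 10^9 m;  ε = −GM/(2a) = -4.70567 × 10^7 J/kg ≈ -47.06 MJ/kg
(b) a = 2.21435 × 10^9 m ≈ 2.214 × 10^9 m
(c) vₚ/vₐ = rₐ/rₚ (angular momentum) = (4.072 × 10^9) / (3.567 × 10^8) = 11.4158 ≈ 11.42
(d) e = 0.838914 ≈ 0.8389

Final answer:
(a) specific energy ε = -47.06 MJ/kg
(b) semi-major axis a = 2.214 × 10^9 m
(c) velocity ratio vₚ/vₐ = 11.42
(d) eccentricity e = 0.8389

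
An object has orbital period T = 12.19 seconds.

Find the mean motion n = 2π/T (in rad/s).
T = 12.19 seconds
n = 2π / 12.19 s = 0.515438 rad/s ≈ 0.5154 rad/s

Final answer: n = 0.5154 rad/s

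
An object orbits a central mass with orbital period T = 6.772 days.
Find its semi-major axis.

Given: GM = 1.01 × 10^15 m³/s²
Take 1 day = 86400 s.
T = 6.772 days = 585101 s
GM = 1.01 × 10^15 m³/s²
Kepler's third law: a³ = GM T² / (4π²)
T² = 3.42343 × 10^11 s²
a³ = (1.01 × 10^15) × (3.42343 × 10^11) / (4π²) = 8.75836 × 10^24 m³
a = (a³)^(1/3) = 2.0613 × 10^8 m ≈ 206.1 Mm

Final answer: 206.1 Mm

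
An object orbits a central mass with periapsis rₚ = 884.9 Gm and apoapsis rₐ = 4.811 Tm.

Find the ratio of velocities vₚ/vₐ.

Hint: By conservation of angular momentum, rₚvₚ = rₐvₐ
rₚ = 884.9 Gm = 8.849 × 10^11 m
rₐ = 4.811 Tm = 4.811 × 10^12 m
rₚvₚ = rₐvₐ  ⇒  vₚ/vₐ = rₐ/rₚ
vₚ/vₐ = (4.811 × 10^12) / (8.849 × 10^11) = 5.43677

Final answer: vₚ/vₐ = 5.437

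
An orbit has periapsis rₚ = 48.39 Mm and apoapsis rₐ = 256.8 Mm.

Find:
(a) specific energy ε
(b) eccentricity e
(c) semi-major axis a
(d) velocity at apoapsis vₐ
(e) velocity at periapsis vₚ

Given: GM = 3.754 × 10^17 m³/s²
rₚ = 48.39 Mm = 4.839 × 10^7 m
rₐ = 256.8 Mm = 2.568 × 10^8 m
GM = 3.754 × 10^17 m³/s²
a = (rₚ + rₐ)/2 = 1.52595 × 10^8 m
e = (rₐ − rₚ)/(rₐ + rₚ) = (2.0841 × 10^8) / (3.0519 × 10^8) = 0.682886
(a) 2a = 3.0519 × 10^8 m;  ε = −GM/(2a) = -1.23005 × 10^9 J/kg ≈ -1.23 GJ/kg
(b) e = 0.682886 ≈ 0.6829
(c) a = 1.52595 × 10^8 m ≈ 152.6 Mm
(d) vₐ² = GM (2/rₐ − 1/a) = 3.754 × 10^17 × (7.78816 × 10^-9 − 6.55329 × 10^-9) = 4.63569 × 10^8 m²/s²;  vₐ = 21530.7 m/s ≈ 21.53 km/s
(e) vₚ² = GM (2/rₚ − 1/a) = 3.754 × 10^17 × (4.13309 × 10^-8 − 6.55329 × 10^-9) = 1.30555 × 10^10 m²/s²;  vₚ = 114261 m/s ≈ 114.3 km/s

Final answer:
(a) specific energy ε = -1.23 GJ/kg
(b) eccentricity e = 0.6829
(c) semi-major axis a = 152.6 Mm
(d) velocity at apoapsis vₐ = 21.53 km/s
(e) velocity at periapsis vₚ = 114.3 km/s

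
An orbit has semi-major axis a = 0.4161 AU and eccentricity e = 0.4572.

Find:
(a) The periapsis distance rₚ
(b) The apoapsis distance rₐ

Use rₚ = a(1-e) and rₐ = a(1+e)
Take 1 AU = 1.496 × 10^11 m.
a = 0.4161 AU = 6.22486 × 10^10 m
e = 0.4572:  1 − e = 0.5428,  1 + e = 1.4572
(a) rₚ = a(1 − e) = 6.22486 × 10^10 m × 0.5428 = 3.37885 × 10^10 m ≈ 0.2259 AU
(b) rₐ = a(1 + e) = 6.22486 × 10^10 m × 1.4572 = 9.07086 × 10^10 m ≈ 0.6063 AU

Final answer:
(a) rₚ = 0.2259 AU
(b) rₐ = 0.6063 AU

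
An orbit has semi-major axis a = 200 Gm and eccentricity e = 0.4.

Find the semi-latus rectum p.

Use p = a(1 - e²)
a = 200 Gm = 2 × 10^11 m
e = 0.4,  e² = 0.16,  1 − e² = 0.84
p = a(1 − e²) = 2 × 10^11 m × 0.84 = 1.68 × 10^11 m ≈ 168 Gm

Final answer: p = 168 Gm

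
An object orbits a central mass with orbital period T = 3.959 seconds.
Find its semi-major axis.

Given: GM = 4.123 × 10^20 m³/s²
T = 3.959 seconds
GM = 4.123 × 10^20 m³/s²
Kepler's third law: a³ = GM T² / (4π²)
T² = 15.6737 s²
a³ = (4.123 × 10^20) × 15.6737 / (4π²) = 1.63691 × 10^20 m³
a = (a³)^(1/3) = 5.47026 × 10^6 m ≈ 5.47 Mm

Final answer: 5.47 Mm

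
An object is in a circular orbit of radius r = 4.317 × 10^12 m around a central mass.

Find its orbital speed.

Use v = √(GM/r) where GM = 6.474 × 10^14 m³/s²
r = 4.317 × 10^12 m
GM = 6.474 × 10^14 m³/s²
GM/r = (6.474 × 10^14) / (4.317 × 10^12) = 149.965 m²/s²
v = √(GM/r) = 12.246 m/s ≈ 12.25 m/s

Final answer: 12.25 m/s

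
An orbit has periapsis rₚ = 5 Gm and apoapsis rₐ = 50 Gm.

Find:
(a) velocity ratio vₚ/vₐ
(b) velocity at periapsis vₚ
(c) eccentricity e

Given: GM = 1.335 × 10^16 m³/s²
rₚ = 5 Gm = 5 × 10^9 m
rₐ = 50 Gm = 5 × 10^10 m
GM = 1.335 × 10^16 m³/s²
a = (rₚ + rₐ)/2 = 2.75 × 10^10 m
e = (rₐ − rₚ)/(rₐ + rₚ) = (4.5 × 10^10) / (5.5 × 10^10) = 0.818182
(a) vₚ/vₐ = rₐ/rₚ (angular momentum) = (5 × 10^10) / (5 × 10^9) = 10 ≈ 10
(b) vₚ² = GM (2/rₚ − 1/a) = 1.335 × 10^16 × (4 × 10^-10 − 3.63636 × 10^-11) = 4.85455 × 10^6 m²/s²;  vₚ = 2203.3 m/s ≈ 2.203 km/s
(c) e = 0.818182 ≈ 0.8182

Final answer:
(a) velocity ratio vₚ/vₐ = 10
(b) velocity at periapsis vₚ = 2.203 km/s
(c) eccentricity e = 0.8182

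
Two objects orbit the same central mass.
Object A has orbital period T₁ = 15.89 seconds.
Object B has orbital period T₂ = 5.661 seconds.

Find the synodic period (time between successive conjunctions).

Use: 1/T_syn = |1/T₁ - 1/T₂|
T₁ = 15.89 seconds
T₂ = 5.661 seconds
1/T₁ = 0.0629327 s⁻¹
1/T₂ = 0.176647 s⁻¹
|1/T₁ − 1/T₂| = 0.113715 s⁻¹
T_syn = 1 / |1/T₁ − 1/T₂| = 8.79395 s ≈ 8.794 seconds

Final answer: T_syn = 8.794 seconds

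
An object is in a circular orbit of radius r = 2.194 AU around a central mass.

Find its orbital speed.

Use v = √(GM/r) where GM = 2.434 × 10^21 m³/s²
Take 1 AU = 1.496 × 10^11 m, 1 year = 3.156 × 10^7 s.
r = 2.194 AU = 3.28222 × 10^11 m
GM = 2.434 × 10^21 m³/s²
GM/r = (2.434 × 10^21) / (3.28222 × 10^11) = 7.4157 × 10^9 m²/s²
v = √(GM/r) = 86114.5 m/s ≈ 18.17 AU/year

Final answer: 18.17 AU/year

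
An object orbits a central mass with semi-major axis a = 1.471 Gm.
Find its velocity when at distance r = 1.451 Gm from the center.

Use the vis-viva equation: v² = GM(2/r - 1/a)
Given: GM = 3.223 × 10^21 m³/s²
a = 1.471 Gm = 1.471 × 10^9 m
r = 1.451 Gm = 1.451 × 10^9 m
GM = 3.223 × 10^21 m³/s²
2/r − 1/a = 1.37836 × 10^-9 − 6.7981 × 10^-10 = 6.9855 × 10^-10 m⁻¹
v² = GM (2/r − 1/a) = 2.25143 × 10^12 m²/s²
v = 1.50048 × 10^6 m/s ≈ 1500 km/s

Final answer: 1500 km/s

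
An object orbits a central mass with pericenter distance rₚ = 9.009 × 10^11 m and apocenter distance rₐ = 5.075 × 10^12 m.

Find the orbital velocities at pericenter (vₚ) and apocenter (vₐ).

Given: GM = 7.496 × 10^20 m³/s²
rₚ = 9.009 × 10^11 m
rₐ = 5.075 × 10^12 m
GM = 7.496 × 10^20 m³/s²
a = (rₚ + rₐ)/2 = 2.98795 × 10^12 m
Vis-viva: v² = GM (2/r − 1/a)
vₚ² = 7.496 × 10^20 × (2.22 × 10^-12 − 3.34678 × 10^-13) = 1.41324 × 10^9 m²/s²
vₚ = 37593.1 m/s ≈ 37.59 km/s
vₐ² = 7.496 × 10^20 × (3.94089 × 10^-13 − 3.34678 × 10^-13) = 4.45345 × 10^7 m²/s²
vₐ = 6673.42 m/s ≈ 6.673 km/s

Final answer: vₚ = 37.59 km/s, vₐ = 6.673 km/s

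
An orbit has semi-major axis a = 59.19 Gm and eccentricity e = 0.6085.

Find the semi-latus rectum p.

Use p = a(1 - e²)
a = 59.19 Gm = 5.919 × 10^10 m
e = 0.6085,  e² = 0.370272,  1 − e² = 0.629728
p = a(1 − e²) = 5.919 × 10^10 m × 0.629728 = 3.72736 × 10^10 m ≈ 37.27 Gm

Final answer: p = 37.27 Gm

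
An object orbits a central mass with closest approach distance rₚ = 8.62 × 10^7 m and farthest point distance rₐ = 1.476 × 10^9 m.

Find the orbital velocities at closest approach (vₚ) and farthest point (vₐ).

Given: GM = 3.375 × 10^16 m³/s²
rₚ = 8.62 × 10^7 m
rₐ = 1.476 × 10^9 m
GM = 3.375 × 10^16 m³/s²
a = (rₚ + rₐ)/2 = 7.811 × 10^8 m
Vis-viva: v² = GM (2/r − 1/a)
vₚ² = 3.375 × 10^16 × (2.32019 × 10^-8 − 1.28025 × 10^-9) = 7.39854 × 10^8 m²/s²
vₚ = 27200.3 m/s ≈ 27.2 km/s
vₐ² = 3.375 × 10^16 × (1.35501 × 10^-9 − 1.28025 × 10^-9) = 2.52341 × 10^6 m²/s²
vₐ = 1588.52 m/s ≈ 1.589 km/s

Final answer: vₚ = 27.2 km/s, vₐ = 1.589 km/s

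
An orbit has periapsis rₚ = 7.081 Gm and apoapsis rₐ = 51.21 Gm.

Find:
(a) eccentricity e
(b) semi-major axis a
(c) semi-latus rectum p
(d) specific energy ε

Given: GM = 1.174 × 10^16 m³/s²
rₚ = 7.081 Gm = 7.081 × 10^9 m
rₐ = 51.21 Gm = 5.121 × 10^10 m
GM = 1.174 × 10^16 m³/s²
a = (rₚ + rₐ)/2 = 2.91455 × 10^10 m
e = (rₐ − rₚ)/(rₐ + rₚ) = (4.4129 × 10^10) / (5.8291 × 10^10) = 0.757047
(a) e = 0.757047 ≈ 0.757
(b) a = 2.91455 × 10^10 m ≈ 29.15 Gm
(c) 1 − e² = 0.426881;  p = a(1 − e²) = 2.91455 × 10^10 × 0.426881 = 1.24416 × 10^10 m ≈ 12.44 Gm
(d) 2a = 5.8291 × 10^10 m;  ε = −GM/(2a) = -201403 J/kg ≈ -201.4 kJ/kg

Final answer:
(a) eccentricity e = 0.757
(b) semi-major axis a = 29.15 Gm
(c) semi-latus rectum p = 12.44 Gm
(d) specific energy ε = -201.4 kJ/kg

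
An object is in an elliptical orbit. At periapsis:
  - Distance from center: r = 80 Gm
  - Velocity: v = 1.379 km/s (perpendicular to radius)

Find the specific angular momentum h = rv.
r = 80 Gm = 8 × 10^10 m
v = 1.379 km/s = 1379 m/s
h = rv = 8 × 10^10 × 1379 = 1.1032 × 10^14 m²/s ≈ 1.103 × 10^14 m²/s

Final answer: h = 1.103 × 10^14 m²/s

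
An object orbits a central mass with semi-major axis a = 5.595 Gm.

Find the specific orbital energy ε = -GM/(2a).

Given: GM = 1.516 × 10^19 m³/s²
a = 5.595 Gm = 5.595 × 10^9 m
GM = 1.516 × 10^19 m³/s²
2a = 1.119 × 10^10 m
ε = −GM/(2a) = -1.35478 × 10^9 J/kg ≈ -1.355 GJ/kg

Final answer: -1.355 GJ/kg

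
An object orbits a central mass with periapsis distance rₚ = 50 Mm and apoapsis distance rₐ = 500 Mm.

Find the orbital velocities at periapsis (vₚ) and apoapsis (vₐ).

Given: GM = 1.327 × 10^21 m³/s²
rₚ = 50 Mm = 5 × 10^7 m
rₐ = 500 Mm = 5 × 10^8 m
GM = 1.327 × 10^21 m³/s²
a = (rₚ + rₐ)/2 = 2.75 × 10^8 m
Vis-viva: v² = GM (2/r − 1/a)
vₚ² = 1.327 × 10^21 × (4 × 10^-8 − 3.63636 × 10^-9) = 4.82545 × 10^13 m²/s²
vₚ = 6.94655 × 10^6 m/s ≈ 6947 km/s
vₐ² = 1.327 × 10^21 × (4 × 10^-9 − 3.63636 × 10^-9) = 4.82545 × 10^11 m²/s²
vₐ = 694655 m/s ≈ 694.7 km/s

Final answer: vₚ = 6947 km/s, vₐ = 694.7 km/s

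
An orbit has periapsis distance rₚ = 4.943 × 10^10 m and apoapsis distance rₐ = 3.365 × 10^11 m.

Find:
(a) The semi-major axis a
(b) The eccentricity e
rₚ = 4.943 × 10^10 m
rₐ = 3.365 × 10^11 m
(a) a = (rₚ + rₐ)/2 = 1.92965 × 10^11 m ≈ 1.93 × 10^11 m
(b) e = (rₐ − rₚ)/(rₐ + rₚ) = (2.8707 × 10^11) / (3.8593 × 10^11) = 0.74384

Final answer:
(a) a = 1.93 × 10^11 m
(b) e = 0.7438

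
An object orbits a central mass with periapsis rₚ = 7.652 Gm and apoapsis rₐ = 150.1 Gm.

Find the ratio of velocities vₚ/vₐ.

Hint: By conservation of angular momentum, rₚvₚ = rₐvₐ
rₚ = 7.652 Gm = 7.652 × 10^9 m
rₐ = 150.1 Gm = 1.501 × 10^11 m
rₚvₚ = rₐvₐ  ⇒  vₚ/vₐ = rₐ/rₚ
vₚ/vₐ = (1.501 × 10^11) / (7.652 × 10^9) = 19.6158

Final answer: vₚ/vₐ = 19.62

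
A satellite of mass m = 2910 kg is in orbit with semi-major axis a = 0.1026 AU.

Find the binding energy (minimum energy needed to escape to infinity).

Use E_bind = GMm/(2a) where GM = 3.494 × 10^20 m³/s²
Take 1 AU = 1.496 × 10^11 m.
a = 0.1026 AU = 1.5349 × 10^10 m
GM = 3.494 × 10^20 m³/s²
m = 2910 kg
GMm = 3.494 × 10^20 × 2910 = 1.01675 × 10^24 m³·kg/s²
2a = 3.06979 × 10^10 m
E_bind = GMm/(2a) = 3.31213 × 10^13 J ≈ 33.12 TJ

Final answer: 33.12 TJ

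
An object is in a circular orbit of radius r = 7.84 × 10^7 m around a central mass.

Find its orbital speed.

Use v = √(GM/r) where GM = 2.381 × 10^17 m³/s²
r = 7.84 × 10^7 m
GM = 2.381 × 10^17 m³/s²
GM/r = (2.381 × 10^17) / (7.84 × 10^7) = 3.03699 × 10^9 m²/s²
v = √(GM/r) = 55108.9 m/s ≈ 55.11 km/s

Final answer: 55.11 km/s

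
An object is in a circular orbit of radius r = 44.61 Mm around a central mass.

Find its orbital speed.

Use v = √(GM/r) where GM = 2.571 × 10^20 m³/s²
r = 44.61 Mm = 4.461 × 10^7 m
GM = 2.571 × 10^20 m³/s²
GM/r = (2.571 × 10^20) / (4.461 × 10^7) = 5.76328 × 10^12 m²/s²
v = √(GM/r) = 2.40068 × 10^6 m/s ≈ 2401 km/s

Final answer: 2401 km/s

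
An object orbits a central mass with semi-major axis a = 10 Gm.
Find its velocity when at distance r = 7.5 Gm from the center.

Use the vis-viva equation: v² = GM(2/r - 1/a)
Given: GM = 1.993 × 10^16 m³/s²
a = 10 Gm = 1 × 10^10 m
r = 7.5 Gm = 7.5 × 10^9 m
GM = 1.993 × 10^16 m³/s²
2/r − 1/a = 2.66667 × 10^-10 − 1 × 10^-10 = 1.66667 × 10^-10 m⁻¹
v² = GM (2/r − 1/a) = 3.32167 × 10^6 m²/s²
v = 1822.54 m/s ≈ 1.823 km/s

Final answer: 1.823 km/s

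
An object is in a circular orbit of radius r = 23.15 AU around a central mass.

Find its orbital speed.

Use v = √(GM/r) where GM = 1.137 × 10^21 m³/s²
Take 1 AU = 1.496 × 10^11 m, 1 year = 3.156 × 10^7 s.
r = 23.15 AU = 3.46324 × 10^12 m
GM = 1.137 × 10^21 m³/s²
GM/r = (1.137 × 10^21) / (3.46324 × 10^12) = 3.28305 × 10^8 m²/s²
v = √(GM/r) = 18119.2 m/s ≈ 3.822 AU/year

Final answer: 3.822 AU/year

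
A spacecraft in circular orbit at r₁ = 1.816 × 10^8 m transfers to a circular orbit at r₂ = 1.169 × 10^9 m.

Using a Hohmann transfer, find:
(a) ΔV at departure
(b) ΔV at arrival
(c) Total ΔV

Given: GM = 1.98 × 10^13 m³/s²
r₁ = 1.816 × 10^8 m
r₂ = 1.169 × 10^9 m
GM = 1.98 × 10^13 m³/s²
Transfer ellipse: a_t = (r₁ + r₂)/2 = 6.753 × 10^8 m
Circular speed at r₁: v₁ = √(GM/r₁) = 330.198 m/s
Transfer speed at r₁ (periapsis): v₁ₜ = √(GM(2/r₁ − 1/a_t)) = 434.444 m/s
(a) ΔV₁ = v₁ₜ − v₁ = 104.246 m/s ≈ 104.2 m/s
Circular speed at r₂: v₂ = √(GM/r₂) = 130.144 m/s
Transfer speed at r₂ (apoapsis): v₂ₜ = √(GM(2/r₂ − 1/a_t)) = 67.4893 m/s
(b) ΔV₂ = v₂ − v₂ₜ = 62.6551 m/s ≈ 62.66 m/s
(c) ΔV_total = ΔV₁ + ΔV₂ = 166.901 m/s ≈ 166.9 m/s

Final answer:
(a) ΔV₁ = 104.2 m/s
(b) ΔV₂ = 62.66 m/s
(c) ΔV_total = 166.9 m/s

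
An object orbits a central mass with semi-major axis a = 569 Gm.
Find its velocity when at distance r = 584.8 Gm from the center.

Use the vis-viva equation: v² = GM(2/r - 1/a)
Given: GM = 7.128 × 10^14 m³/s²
a = 569 Gm = 5.69 × 10^11 m
r = 584.8 Gm = 5.848 × 10^11 m
GM = 7.128 × 10^14 m³/s²
2/r − 1/a = 3.41997 × 10^-12 − 1.75747 × 10^-12 = 1.6625 × 10^-12 m⁻¹
v² = GM (2/r − 1/a) = 1185.03 m²/s²
v = 34.4243 m/s ≈ 34.42 m/s

Final answer: 34.42 m/s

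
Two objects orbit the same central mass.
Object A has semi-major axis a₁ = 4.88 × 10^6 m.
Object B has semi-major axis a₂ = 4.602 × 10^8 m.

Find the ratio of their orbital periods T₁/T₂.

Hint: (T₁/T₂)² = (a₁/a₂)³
a₁ = 4.88 × 10^6 m
a₂ = 4.602 × 10^8 m
a₁/a₂ = 0.0106041
T₁/T₂ = (a₁/a₂)^(3/2) = (0.0106041)^1.5 = 0.00109197

Final answer: T₁/T₂ = 0.001092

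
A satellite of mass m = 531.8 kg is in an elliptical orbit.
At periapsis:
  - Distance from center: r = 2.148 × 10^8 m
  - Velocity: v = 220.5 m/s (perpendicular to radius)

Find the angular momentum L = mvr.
r = 2.148 × 10^8 m
v = 220.5 m/s
vr = 220.5 × 2.148 × 10^8 = 4.73634 × 10^10 m²/s
L = m × vr = 531.8 × 4.73634 × 10^10 = 2.51879 × 10^13 kg·m²/s ≈ 2.519 × 10^13 kg·m²/s

Final answer: L = 2.519 × 10^13 kg·m²/s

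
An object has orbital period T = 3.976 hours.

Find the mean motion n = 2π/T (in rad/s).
T = 3.976 hours = 14313.6 s
n = 2π / 14313.6 s = 0.000438966 rad/s ≈ 0.000439 rad/s

Final answer: n = 0.000439 rad/s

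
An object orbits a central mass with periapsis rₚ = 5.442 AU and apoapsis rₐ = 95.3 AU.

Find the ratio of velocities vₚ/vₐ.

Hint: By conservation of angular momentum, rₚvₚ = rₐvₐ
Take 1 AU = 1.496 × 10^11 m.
rₚ = 5.442 AU = 8.14123 × 10^11 m
rₐ = 95.3 AU = 1.42569 × 10^13 m
rₚvₚ = rₐvₐ  ⇒  vₚ/vₐ = rₐ/rₚ
vₚ/vₐ = (1.42569 × 10^13) / (8.14123 × 10^11) = 17.5119

Final answer: vₚ/vₐ = 17.51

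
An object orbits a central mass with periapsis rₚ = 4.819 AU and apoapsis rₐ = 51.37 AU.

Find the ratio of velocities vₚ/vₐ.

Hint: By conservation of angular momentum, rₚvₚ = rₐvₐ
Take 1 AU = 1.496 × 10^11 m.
rₚ = 4.819 AU = 7.20922 × 10^11 m
rₐ = 51.37 AU = 7.68495 × 10^12 m
rₚvₚ = rₐvₐ  ⇒  vₚ/vₐ = rₐ/rₚ
vₚ/vₐ = (7.68495 × 10^12) / (7.20922 × 10^11) = 10.6599

Final answer: vₚ/vₐ = 10.66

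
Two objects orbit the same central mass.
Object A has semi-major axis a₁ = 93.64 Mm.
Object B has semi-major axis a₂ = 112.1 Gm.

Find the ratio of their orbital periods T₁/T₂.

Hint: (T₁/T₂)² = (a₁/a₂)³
a₁ = 93.64 Mm = 9.364 × 10^7 m
a₂ = 112.1 Gm = 1.121 × 10^11 m
a₁/a₂ = 0.000835326
T₁/T₂ = (a₁/a₂)^(3/2) = (0.000835326)^1.5 = 2.41426 × 10^-5

Final answer: T₁/T₂ = 2.414 × 10^-5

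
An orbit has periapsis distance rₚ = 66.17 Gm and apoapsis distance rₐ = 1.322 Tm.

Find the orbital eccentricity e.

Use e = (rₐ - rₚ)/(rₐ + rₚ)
rₚ = 66.17 Gm = 6.617 × 10^10 m
rₐ = 1.322 Tm = 1.322 × 10^12 m
rₐ − rₚ = 1.25583 × 10^12 m
rₐ + rₚ = 1.38817 × 10^12 m
e = (rₐ − rₚ)/(rₐ + rₚ) = 0.904666

Final answer: e = 0.9047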